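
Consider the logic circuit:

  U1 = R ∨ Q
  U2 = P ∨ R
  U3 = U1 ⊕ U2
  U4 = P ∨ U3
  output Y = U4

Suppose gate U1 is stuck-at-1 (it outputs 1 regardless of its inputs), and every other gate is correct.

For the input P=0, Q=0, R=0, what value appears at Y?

1

Propagate with U1 forced: U1=1 [stuck-at-1], U2=0, U3=1, U4=1.
So Y = 1. (Without the fault it would be 0.)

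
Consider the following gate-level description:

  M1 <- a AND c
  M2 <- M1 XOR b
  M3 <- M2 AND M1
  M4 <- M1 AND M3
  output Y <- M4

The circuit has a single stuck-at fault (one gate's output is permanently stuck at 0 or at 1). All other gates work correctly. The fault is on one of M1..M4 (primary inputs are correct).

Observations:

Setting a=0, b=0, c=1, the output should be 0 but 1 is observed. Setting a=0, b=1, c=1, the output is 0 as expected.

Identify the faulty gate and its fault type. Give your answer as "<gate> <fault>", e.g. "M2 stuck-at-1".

M1 stuck-at-1

Fault-free values for test 1 (a=0, b=0, c=1): M1=0, M2=0, M3=0, M4=0, giving Y=0. Observed 1.
Test 1: faults giving observed 1 are {M1 stuck-at-1, M4 stuck-at-1}.
Test 2 (a=0, b=1, c=1): fault-free M1=0, M2=1, M3=0, M4=0 → 0; observed 0. Eliminates M4 stuck-at-1.
Only M1 stuck-at-1 is consistent with every test.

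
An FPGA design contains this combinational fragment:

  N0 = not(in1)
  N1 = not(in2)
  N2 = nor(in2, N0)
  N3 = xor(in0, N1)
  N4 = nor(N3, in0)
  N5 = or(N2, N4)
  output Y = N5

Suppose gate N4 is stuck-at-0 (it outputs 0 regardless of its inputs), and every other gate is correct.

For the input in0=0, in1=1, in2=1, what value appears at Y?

Propagate with N4 forced: N0=0, N1=0, N2=0, N3=0, N4=0 [stuck-at-0], N5=0.
So Y = 0. (Without the fault it would be 1.)

0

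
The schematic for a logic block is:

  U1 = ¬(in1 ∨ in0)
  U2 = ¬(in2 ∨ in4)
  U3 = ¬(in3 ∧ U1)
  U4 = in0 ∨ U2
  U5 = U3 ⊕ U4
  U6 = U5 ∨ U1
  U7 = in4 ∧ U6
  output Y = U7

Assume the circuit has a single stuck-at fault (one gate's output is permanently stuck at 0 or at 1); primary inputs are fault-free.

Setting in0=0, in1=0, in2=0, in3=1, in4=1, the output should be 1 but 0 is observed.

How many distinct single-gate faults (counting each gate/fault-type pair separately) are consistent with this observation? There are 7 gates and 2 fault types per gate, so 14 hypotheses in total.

Fault-free: U1=1, U2=0, U3=0, U4=0, U5=0, U6=1, U7=1 → 1. Observed 0.
  U1 stuck-at-0: output 1 ✗
  U1 stuck-at-1: output 1 ✗
  U2 stuck-at-0: output 1 ✗
  U2 stuck-at-1: output 1 ✗
  U3 stuck-at-0: output 1 ✗
  U3 stuck-at-1: output 1 ✗
  U4 stuck-at-0: output 1 ✗
  U4 stuck-at-1: output 1 ✗
  U5 stuck-at-0: output 1 ✗
  U5 stuck-at-1: output 1 ✗
  U6 stuck-at-0: output 0 ✓
  U6 stuck-at-1: output 1 ✗
  U7 stuck-at-0: output 0 ✓
  U7 stuck-at-1: output 1 ✗
Consistent faults: {U6 stuck-at-0, U7 stuck-at-0} — 2 in all.

2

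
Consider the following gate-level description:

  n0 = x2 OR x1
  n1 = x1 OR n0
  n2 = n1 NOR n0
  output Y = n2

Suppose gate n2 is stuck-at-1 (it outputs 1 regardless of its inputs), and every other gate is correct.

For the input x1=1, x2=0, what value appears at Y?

1

Propagate with n2 forced: n0=1, n1=1, n2=1 [stuck-at-1].
So Y = 1. (Without the fault it would be 0.)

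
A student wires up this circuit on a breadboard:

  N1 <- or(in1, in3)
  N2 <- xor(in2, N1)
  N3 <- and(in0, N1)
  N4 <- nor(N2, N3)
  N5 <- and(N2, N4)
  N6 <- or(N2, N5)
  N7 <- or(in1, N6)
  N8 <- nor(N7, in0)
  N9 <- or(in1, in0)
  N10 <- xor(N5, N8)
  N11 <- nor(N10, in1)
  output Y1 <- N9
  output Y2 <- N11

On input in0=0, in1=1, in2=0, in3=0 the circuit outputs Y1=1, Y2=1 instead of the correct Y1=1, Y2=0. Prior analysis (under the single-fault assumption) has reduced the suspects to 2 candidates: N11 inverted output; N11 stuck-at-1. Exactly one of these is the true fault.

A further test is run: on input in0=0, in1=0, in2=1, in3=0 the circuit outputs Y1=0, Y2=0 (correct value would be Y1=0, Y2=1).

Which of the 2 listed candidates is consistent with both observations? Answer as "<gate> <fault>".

N11 inverted output

Evaluate each candidate on input in0=0, in1=0, in2=1, in3=0:
  N11 inverted output: N1=0, N2=1, N3=0, N4=0, N5=0, N6=1, N7=1, N8=0, N9=0, N10=0, N11=0 [inverted output] → Y1=0, Y2=0 — matches
  N11 stuck-at-1: N1=0, N2=1, N3=0, N4=0, N5=0, N6=1, N7=1, N8=0, N9=0, N10=0, N11=1 [stuck-at-1] → Y1=0, Y2=1 — eliminated
Only N11 inverted output reproduces the observed Y1=0, Y2=0.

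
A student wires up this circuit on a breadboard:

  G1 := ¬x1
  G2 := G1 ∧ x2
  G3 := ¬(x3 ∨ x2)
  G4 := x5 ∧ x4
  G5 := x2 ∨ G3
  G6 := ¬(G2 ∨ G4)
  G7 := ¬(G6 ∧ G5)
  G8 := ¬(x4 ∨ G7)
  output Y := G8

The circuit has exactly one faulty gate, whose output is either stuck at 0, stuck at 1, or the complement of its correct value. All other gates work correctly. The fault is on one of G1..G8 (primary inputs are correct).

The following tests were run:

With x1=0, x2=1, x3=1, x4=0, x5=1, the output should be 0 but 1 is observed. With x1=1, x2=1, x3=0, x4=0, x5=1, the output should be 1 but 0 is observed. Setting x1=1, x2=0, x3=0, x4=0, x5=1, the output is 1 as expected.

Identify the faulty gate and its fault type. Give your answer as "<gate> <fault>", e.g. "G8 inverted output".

G1 inverted output

Fault-free values for test 1 (x1=0, x2=1, x3=1, x4=0, x5=1): G1=1, G2=1, G3=0, G4=0, G5=1, G6=0, G7=1, G8=0, giving Y=0. Observed 1.
Test 1: faults giving observed 1 are {G1 stuck-at-0, G1 inverted output, G2 stuck-at-0, G2 inverted output, G6 stuck-at-1, G6 inverted output, G7 stuck-at-0, G7 inverted output, G8 stuck-at-1, G8 inverted output}.
Test 2 (x1=1, x2=1, x3=0, x4=0, x5=1): fault-free G1=0, G2=0, G3=0, G4=0, G5=1, G6=1, G7=0, G8=1 → 1; observed 0. Eliminates G1 stuck-at-0, G2 stuck-at-0, G6 stuck-at-1, G7 stuck-at-0, G8 stuck-at-1.
Test 3 (x1=1, x2=0, x3=0, x4=0, x5=1): fault-free G1=0, G2=0, G3=1, G4=0, G5=1, G6=1, G7=0, G8=1 → 1; observed 1. Eliminates G2 inverted output, G6 inverted output, G7 inverted output, G8 inverted output.
Only G1 inverted output is consistent with every test.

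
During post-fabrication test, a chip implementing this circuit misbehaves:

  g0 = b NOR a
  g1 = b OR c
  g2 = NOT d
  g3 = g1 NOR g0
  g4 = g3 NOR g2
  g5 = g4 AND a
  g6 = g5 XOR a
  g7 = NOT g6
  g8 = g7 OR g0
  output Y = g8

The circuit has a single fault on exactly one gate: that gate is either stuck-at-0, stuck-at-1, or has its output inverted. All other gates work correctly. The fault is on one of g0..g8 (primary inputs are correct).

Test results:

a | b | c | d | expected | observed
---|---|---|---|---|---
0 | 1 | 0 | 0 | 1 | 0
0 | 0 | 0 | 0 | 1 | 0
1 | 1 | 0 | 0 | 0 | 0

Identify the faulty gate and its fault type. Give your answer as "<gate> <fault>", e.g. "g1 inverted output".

Fault-free values for test 1 (a=0, b=1, c=0, d=0): g0=0, g1=1, g2=1, g3=0, g4=0, g5=0, g6=0, g7=1, g8=1, giving Y=1. Observed 0.
Test 1: faults giving observed 0 are {g5 stuck-at-1, g5 inverted output, g6 stuck-at-1, g6 inverted output, g7 stuck-at-0, g7 inverted output, g8 stuck-at-0, g8 inverted output}.
Test 2 (a=0, b=0, c=0, d=0): fault-free g0=1, g1=0, g2=1, g3=0, g4=0, g5=0, g6=0, g7=1, g8=1 → 1; observed 0. Eliminates g5 stuck-at-1, g5 inverted output, g6 stuck-at-1, g6 inverted output, g7 stuck-at-0, g7 inverted output.
Test 3 (a=1, b=1, c=0, d=0): fault-free g0=0, g1=1, g2=1, g3=0, g4=0, g5=0, g6=1, g7=0, g8=0 → 0; observed 0. Eliminates g8 inverted output.
Only g8 stuck-at-0 is consistent with every test.

g8 stuck-at-0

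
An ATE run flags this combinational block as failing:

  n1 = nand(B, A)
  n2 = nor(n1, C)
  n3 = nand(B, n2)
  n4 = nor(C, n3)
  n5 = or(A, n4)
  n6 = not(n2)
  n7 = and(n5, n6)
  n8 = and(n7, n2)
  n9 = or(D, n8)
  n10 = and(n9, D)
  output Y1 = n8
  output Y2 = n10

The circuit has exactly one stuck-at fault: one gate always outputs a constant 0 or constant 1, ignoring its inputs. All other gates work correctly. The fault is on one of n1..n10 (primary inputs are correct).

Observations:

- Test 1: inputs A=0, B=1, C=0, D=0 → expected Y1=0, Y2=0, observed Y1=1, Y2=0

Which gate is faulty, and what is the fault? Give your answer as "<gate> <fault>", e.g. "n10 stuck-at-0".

Fault-free values for test 1 (A=0, B=1, C=0, D=0): n1=1, n2=0, n3=1, n4=0, n5=0, n6=1, n7=0, n8=0, n9=0, n10=0, giving Y1=0, Y2=0. Observed Y1=1, Y2=0.
Test 1: faults giving observed Y1=1, Y2=0 are {n8 stuck-at-1}.
Only n8 stuck-at-1 is consistent with every test.

n8 stuck-at-1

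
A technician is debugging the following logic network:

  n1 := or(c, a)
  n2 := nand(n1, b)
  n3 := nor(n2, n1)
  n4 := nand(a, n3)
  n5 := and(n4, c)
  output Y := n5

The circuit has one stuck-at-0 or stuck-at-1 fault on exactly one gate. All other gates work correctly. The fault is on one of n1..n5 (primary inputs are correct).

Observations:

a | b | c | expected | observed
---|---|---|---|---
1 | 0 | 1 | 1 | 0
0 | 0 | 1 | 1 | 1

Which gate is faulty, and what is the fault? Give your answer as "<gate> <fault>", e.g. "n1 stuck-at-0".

n3 stuck-at-1

Fault-free values for test 1 (a=1, b=0, c=1): n1=1, n2=1, n3=0, n4=1, n5=1, giving Y=1. Observed 0.
Test 1: faults giving observed 0 are {n3 stuck-at-1, n4 stuck-at-0, n5 stuck-at-0}.
Test 2 (a=0, b=0, c=1): fault-free n1=1, n2=1, n3=0, n4=1, n5=1 → 1; observed 1. Eliminates n4 stuck-at-0, n5 stuck-at-0.
Only n3 stuck-at-1 is consistent with every test.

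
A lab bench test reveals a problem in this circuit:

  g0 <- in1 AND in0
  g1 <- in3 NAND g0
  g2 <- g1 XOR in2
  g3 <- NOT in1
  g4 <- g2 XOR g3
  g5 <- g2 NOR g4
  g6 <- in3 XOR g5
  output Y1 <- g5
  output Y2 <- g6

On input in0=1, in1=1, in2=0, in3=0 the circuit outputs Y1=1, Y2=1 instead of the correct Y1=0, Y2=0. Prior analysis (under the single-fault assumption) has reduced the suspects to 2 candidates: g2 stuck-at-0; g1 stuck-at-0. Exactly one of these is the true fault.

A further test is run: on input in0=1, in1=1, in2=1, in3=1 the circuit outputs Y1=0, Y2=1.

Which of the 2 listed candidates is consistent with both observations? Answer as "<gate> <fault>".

Evaluate each candidate on input in0=1, in1=1, in2=1, in3=1:
  g2 stuck-at-0: g0=1, g1=0, g2=0 [stuck-at-0], g3=0, g4=0, g5=1, g6=0 → Y1=1, Y2=0 — eliminated
  g1 stuck-at-0: g0=1, g1=0 [stuck-at-0], g2=1, g3=0, g4=1, g5=0, g6=1 → Y1=0, Y2=1 — matches
Only g1 stuck-at-0 reproduces the observed Y1=0, Y2=1.

g1 stuck-at-0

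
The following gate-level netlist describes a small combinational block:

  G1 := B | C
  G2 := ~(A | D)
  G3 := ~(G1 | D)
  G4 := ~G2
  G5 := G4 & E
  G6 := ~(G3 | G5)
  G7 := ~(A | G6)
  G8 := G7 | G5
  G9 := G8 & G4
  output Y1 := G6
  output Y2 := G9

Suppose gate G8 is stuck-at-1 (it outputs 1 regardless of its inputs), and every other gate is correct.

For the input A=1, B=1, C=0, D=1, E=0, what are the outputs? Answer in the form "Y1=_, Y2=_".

Propagate with G8 forced: G1=1, G2=0, G3=0, G4=1, G5=0, G6=1, G7=0, G8=1 [stuck-at-1], G9=1.
So the outputs are Y1=1, Y2=1. (Without the fault they would be Y1=1, Y2=0.)

Y1=1, Y2=1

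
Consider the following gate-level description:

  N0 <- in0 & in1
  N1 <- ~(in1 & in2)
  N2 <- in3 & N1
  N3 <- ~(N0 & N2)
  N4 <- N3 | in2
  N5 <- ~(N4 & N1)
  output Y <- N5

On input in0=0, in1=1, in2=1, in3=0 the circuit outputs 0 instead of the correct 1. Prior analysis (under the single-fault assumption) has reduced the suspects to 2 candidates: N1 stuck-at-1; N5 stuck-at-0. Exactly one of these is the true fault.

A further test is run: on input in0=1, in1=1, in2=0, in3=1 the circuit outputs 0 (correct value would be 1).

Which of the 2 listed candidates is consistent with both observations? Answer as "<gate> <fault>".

Evaluate each candidate on input in0=1, in1=1, in2=0, in3=1:
  N1 stuck-at-1: N0=1, N1=1 [stuck-at-1], N2=1, N3=0, N4=0, N5=1 → 1 — eliminated
  N5 stuck-at-0: N0=1, N1=1, N2=1, N3=0, N4=0, N5=0 [stuck-at-0] → 0 — matches
Only N5 stuck-at-0 reproduces the observed 0.

N5 stuck-at-0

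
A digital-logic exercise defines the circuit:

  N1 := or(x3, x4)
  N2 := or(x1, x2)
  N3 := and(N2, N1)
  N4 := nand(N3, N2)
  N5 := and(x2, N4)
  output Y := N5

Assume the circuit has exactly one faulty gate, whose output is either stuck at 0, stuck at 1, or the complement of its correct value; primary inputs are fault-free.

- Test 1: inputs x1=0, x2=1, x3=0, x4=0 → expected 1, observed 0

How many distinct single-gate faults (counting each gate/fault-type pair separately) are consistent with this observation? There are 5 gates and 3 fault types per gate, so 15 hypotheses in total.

Fault-free: N1=0, N2=1, N3=0, N4=1, N5=1 → 1. Observed 0.
  N1: stuck-at-1, inverted output ✓; others ✗
  N2: none of the 3 fault types match ✗
  N3: stuck-at-1, inverted output ✓; others ✗
  N4: stuck-at-0, inverted output ✓; others ✗
  N5: stuck-at-0, inverted output ✓; others ✗
Consistent faults: {N1 stuck-at-1, N1 inverted output, N3 stuck-at-1, N3 inverted output, N4 stuck-at-0, N4 inverted output, N5 stuck-at-0, N5 inverted output} — 8 in all.

8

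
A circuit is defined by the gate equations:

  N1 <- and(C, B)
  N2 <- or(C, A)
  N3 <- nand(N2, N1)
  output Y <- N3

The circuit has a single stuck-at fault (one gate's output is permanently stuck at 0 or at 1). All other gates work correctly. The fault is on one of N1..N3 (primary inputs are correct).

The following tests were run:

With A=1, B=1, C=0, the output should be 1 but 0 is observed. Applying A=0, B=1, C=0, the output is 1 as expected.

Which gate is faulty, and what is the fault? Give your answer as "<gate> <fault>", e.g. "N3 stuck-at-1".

Fault-free values for test 1 (A=1, B=1, C=0): N1=0, N2=1, N3=1, giving Y=1. Observed 0.
Test 1: faults giving observed 0 are {N1 stuck-at-1, N3 stuck-at-0}.
Test 2 (A=0, B=1, C=0): fault-free N1=0, N2=0, N3=1 → 1; observed 1. Eliminates N3 stuck-at-0.
Only N1 stuck-at-1 is consistent with every test.

N1 stuck-at-1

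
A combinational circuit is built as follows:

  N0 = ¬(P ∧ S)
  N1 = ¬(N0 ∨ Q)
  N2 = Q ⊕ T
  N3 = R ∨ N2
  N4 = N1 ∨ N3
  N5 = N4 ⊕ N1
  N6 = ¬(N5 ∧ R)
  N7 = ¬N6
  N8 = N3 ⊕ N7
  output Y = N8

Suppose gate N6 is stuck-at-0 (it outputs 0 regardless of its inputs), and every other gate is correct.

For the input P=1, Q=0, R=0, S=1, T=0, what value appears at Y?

Propagate with N6 forced: N0=0, N1=1, N2=0, N3=0, N4=1, N5=0, N6=0 [stuck-at-0], N7=1, N8=1.
So Y = 1. (Without the fault it would be 0.)

1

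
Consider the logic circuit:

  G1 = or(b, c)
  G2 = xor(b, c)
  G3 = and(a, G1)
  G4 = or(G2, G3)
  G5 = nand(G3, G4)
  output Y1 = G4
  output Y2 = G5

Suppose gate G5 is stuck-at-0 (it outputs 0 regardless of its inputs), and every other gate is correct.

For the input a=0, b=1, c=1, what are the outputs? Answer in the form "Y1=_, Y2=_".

Y1=0, Y2=0

Propagate with G5 forced: G1=1, G2=0, G3=0, G4=0, G5=0 [stuck-at-0].
So the outputs are Y1=0, Y2=0. (Without the fault they would be Y1=0, Y2=1.)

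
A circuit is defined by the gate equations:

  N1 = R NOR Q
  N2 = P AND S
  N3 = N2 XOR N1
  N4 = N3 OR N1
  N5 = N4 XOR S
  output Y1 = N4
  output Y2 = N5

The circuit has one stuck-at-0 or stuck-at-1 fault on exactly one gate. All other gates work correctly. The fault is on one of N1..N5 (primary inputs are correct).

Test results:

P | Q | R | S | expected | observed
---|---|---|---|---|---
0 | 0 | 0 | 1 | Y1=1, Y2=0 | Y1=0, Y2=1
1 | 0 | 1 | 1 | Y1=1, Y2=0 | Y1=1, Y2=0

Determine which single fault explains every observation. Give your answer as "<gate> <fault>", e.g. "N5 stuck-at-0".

N1 stuck-at-0

Fault-free values for test 1 (P=0, Q=0, R=0, S=1): N1=1, N2=0, N3=1, N4=1, N5=0, giving Y1=1, Y2=0. Observed Y1=0, Y2=1.
Test 1: faults giving observed Y1=0, Y2=1 are {N1 stuck-at-0, N4 stuck-at-0}.
Test 2 (P=1, Q=0, R=1, S=1): fault-free N1=0, N2=1, N3=1, N4=1, N5=0 → Y1=1, Y2=0; observed Y1=1, Y2=0. Eliminates N4 stuck-at-0.
Only N1 stuck-at-0 is consistent with every test.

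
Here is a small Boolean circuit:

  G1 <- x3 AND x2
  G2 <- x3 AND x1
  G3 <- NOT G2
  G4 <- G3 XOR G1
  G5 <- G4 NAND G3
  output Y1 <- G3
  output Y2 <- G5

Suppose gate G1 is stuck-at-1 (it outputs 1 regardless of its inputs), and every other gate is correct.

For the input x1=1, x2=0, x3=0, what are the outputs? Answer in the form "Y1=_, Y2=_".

Y1=1, Y2=1

Propagate with G1 forced: G1=1 [stuck-at-1], G2=0, G3=1, G4=0, G5=1.
So the outputs are Y1=1, Y2=1. (Without the fault they would be Y1=1, Y2=0.)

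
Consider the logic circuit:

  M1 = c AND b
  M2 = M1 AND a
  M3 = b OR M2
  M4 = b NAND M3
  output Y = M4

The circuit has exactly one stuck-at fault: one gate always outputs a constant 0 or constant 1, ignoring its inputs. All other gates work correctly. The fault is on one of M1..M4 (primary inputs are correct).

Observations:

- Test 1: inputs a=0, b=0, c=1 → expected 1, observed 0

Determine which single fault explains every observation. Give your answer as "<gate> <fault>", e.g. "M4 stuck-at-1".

M4 stuck-at-0

Fault-free values for test 1 (a=0, b=0, c=1): M1=0, M2=0, M3=0, M4=1, giving Y=1. Observed 0.
Test 1: faults giving observed 0 are {M4 stuck-at-0}.
Only M4 stuck-at-0 is consistent with every test.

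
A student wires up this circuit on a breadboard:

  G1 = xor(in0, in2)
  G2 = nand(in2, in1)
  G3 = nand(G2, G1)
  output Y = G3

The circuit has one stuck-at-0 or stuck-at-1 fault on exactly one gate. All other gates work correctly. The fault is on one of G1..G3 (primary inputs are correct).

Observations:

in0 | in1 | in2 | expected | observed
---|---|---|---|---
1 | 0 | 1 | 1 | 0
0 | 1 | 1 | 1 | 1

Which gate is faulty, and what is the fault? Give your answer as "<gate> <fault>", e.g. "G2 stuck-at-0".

Fault-free values for test 1 (in0=1, in1=0, in2=1): G1=0, G2=1, G3=1, giving Y=1. Observed 0.
Test 1: faults giving observed 0 are {G1 stuck-at-1, G3 stuck-at-0}.
Test 2 (in0=0, in1=1, in2=1): fault-free G1=1, G2=0, G3=1 → 1; observed 1. Eliminates G3 stuck-at-0.
Only G1 stuck-at-1 is consistent with every test.

G1 stuck-at-1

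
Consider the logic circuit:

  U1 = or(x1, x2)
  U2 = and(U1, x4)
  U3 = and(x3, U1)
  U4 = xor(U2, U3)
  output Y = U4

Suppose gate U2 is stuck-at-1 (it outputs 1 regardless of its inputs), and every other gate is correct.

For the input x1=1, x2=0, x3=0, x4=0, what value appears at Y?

1

Propagate with U2 forced: U1=1, U2=1 [stuck-at-1], U3=0, U4=1.
So Y = 1. (Without the fault it would be 0.)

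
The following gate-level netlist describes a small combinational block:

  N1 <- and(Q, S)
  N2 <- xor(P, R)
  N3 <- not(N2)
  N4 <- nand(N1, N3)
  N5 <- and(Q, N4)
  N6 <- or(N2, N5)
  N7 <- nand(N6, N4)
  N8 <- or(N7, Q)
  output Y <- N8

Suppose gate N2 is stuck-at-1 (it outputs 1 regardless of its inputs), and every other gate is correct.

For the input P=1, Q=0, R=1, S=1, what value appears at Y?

Propagate with N2 forced: N1=0, N2=1 [stuck-at-1], N3=0, N4=1, N5=0, N6=1, N7=0, N8=0.
So Y = 0. (Without the fault it would be 1.)

0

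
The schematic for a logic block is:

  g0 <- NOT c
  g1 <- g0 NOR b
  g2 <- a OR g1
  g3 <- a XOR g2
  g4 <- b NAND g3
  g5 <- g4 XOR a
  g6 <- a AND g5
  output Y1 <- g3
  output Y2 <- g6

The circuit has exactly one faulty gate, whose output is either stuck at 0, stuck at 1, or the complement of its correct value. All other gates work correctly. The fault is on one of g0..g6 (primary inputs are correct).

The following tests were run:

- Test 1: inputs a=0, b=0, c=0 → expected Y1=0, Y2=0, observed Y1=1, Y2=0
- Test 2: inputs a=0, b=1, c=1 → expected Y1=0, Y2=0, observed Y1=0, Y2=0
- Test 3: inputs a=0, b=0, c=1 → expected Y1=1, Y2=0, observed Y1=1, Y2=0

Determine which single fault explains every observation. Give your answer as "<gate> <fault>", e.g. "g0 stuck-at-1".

g0 stuck-at-0

Fault-free values for test 1 (a=0, b=0, c=0): g0=1, g1=0, g2=0, g3=0, g4=1, g5=1, g6=0, giving Y1=0, Y2=0. Observed Y1=1, Y2=0.
Test 1: faults giving observed Y1=1, Y2=0 are {g0 stuck-at-0, g0 inverted output, g1 stuck-at-1, g1 inverted output, g2 stuck-at-1, g2 inverted output, g3 stuck-at-1, g3 inverted output}.
Test 2 (a=0, b=1, c=1): fault-free g0=0, g1=0, g2=0, g3=0, g4=1, g5=1, g6=0 → Y1=0, Y2=0; observed Y1=0, Y2=0. Eliminates g1 stuck-at-1, g1 inverted output, g2 stuck-at-1, g2 inverted output, g3 stuck-at-1, g3 inverted output.
Test 3 (a=0, b=0, c=1): fault-free g0=0, g1=1, g2=1, g3=1, g4=1, g5=1, g6=0 → Y1=1, Y2=0; observed Y1=1, Y2=0. Eliminates g0 inverted output.
Only g0 stuck-at-0 is consistent with every test.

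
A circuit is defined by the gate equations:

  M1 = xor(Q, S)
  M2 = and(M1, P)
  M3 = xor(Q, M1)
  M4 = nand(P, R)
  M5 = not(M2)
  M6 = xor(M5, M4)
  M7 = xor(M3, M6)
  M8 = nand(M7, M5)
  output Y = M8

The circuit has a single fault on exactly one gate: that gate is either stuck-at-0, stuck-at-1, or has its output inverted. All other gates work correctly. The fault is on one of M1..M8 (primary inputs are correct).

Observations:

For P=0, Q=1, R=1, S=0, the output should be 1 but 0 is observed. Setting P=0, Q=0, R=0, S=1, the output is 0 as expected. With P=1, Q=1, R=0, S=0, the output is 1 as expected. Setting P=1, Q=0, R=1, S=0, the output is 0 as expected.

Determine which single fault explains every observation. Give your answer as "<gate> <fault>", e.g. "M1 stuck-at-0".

M7 stuck-at-1

Fault-free values for test 1 (P=0, Q=1, R=1, S=0): M1=1, M2=0, M3=0, M4=1, M5=1, M6=0, M7=0, M8=1, giving Y=1. Observed 0.
Test 1: faults giving observed 0 are {M1 stuck-at-0, M1 inverted output, M3 stuck-at-1, M3 inverted output, M4 stuck-at-0, M4 inverted output, M6 stuck-at-1, M6 inverted output, M7 stuck-at-1, M7 inverted output, M8 stuck-at-0, M8 inverted output}.
Test 2 (P=0, Q=0, R=0, S=1): fault-free M1=1, M2=0, M3=1, M4=1, M5=1, M6=0, M7=1, M8=0 → 0; observed 0. Eliminates M1 stuck-at-0, M1 inverted output, M3 inverted output, M4 stuck-at-0, M4 inverted output, M6 stuck-at-1, M6 inverted output, M7 inverted output, M8 inverted output.
Test 3 (P=1, Q=1, R=0, S=0): fault-free M1=1, M2=1, M3=0, M4=1, M5=0, M6=1, M7=1, M8=1 → 1; observed 1. Eliminates M8 stuck-at-0.
Test 4 (P=1, Q=0, R=1, S=0): fault-free M1=0, M2=0, M3=0, M4=0, M5=1, M6=1, M7=1, M8=0 → 0; observed 0. Eliminates M3 stuck-at-1.
Only M7 stuck-at-1 is consistent with every test.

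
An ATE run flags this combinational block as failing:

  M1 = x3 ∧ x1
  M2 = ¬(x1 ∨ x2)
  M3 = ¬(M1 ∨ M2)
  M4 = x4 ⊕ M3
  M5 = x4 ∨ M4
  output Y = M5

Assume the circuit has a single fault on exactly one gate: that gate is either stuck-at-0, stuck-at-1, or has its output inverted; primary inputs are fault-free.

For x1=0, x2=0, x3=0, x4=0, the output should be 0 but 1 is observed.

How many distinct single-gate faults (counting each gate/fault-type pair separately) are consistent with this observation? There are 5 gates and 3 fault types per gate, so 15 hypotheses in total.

Fault-free: M1=0, M2=1, M3=0, M4=0, M5=0 → 0. Observed 1.
  M1: none of the 3 fault types match ✗
  M2: stuck-at-0, inverted output ✓; others ✗
  M3: stuck-at-1, inverted output ✓; others ✗
  M4: stuck-at-1, inverted output ✓; others ✗
  M5: stuck-at-1, inverted output ✓; others ✗
Consistent faults: {M2 stuck-at-0, M2 inverted output, M3 stuck-at-1, M3 inverted output, M4 stuck-at-1, M4 inverted output, M5 stuck-at-1, M5 inverted output} — 8 in all.

8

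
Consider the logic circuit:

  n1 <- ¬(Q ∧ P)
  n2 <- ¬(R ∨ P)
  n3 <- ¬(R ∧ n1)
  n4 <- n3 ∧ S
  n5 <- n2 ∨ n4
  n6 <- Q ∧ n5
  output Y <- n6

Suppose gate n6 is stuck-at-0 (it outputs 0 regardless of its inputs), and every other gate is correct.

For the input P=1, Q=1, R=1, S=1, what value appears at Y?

Propagate with n6 forced: n1=0, n2=0, n3=1, n4=1, n5=1, n6=0 [stuck-at-0].
So Y = 0. (Without the fault it would be 1.)

0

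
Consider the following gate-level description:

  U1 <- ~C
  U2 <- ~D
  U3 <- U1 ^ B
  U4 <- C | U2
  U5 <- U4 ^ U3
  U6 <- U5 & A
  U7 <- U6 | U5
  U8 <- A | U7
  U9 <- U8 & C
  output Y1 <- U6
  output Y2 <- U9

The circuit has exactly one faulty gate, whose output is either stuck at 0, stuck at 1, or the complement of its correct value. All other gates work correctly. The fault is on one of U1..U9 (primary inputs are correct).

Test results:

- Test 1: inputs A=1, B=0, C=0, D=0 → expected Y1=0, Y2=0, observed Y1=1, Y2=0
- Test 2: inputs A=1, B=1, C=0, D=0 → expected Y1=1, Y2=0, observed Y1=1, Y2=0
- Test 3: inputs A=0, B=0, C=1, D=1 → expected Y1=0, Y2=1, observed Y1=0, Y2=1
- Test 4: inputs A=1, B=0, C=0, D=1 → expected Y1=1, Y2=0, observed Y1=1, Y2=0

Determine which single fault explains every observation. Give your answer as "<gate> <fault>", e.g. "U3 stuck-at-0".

U5 stuck-at-1

Fault-free values for test 1 (A=1, B=0, C=0, D=0): U1=1, U2=1, U3=1, U4=1, U5=0, U6=0, U7=0, U8=1, U9=0, giving Y1=0, Y2=0. Observed Y1=1, Y2=0.
Test 1: faults giving observed Y1=1, Y2=0 are {U1 stuck-at-0, U1 inverted output, U2 stuck-at-0, U2 inverted output, U3 stuck-at-0, U3 inverted output, U4 stuck-at-0, U4 inverted output, U5 stuck-at-1, U5 inverted output, U6 stuck-at-1, U6 inverted output}.
Test 2 (A=1, B=1, C=0, D=0): fault-free U1=1, U2=1, U3=0, U4=1, U5=1, U6=1, U7=1, U8=1, U9=0 → Y1=1, Y2=0; observed Y1=1, Y2=0. Eliminates U1 stuck-at-0, U1 inverted output, U2 stuck-at-0, U2 inverted output, U3 inverted output, U4 stuck-at-0, U4 inverted output, U5 inverted output, U6 inverted output.
Test 3 (A=0, B=0, C=1, D=1): fault-free U1=0, U2=0, U3=0, U4=1, U5=1, U6=0, U7=1, U8=1, U9=1 → Y1=0, Y2=1; observed Y1=0, Y2=1. Eliminates U6 stuck-at-1.
Test 4 (A=1, B=0, C=0, D=1): fault-free U1=1, U2=0, U3=1, U4=0, U5=1, U6=1, U7=1, U8=1, U9=0 → Y1=1, Y2=0; observed Y1=1, Y2=0. Eliminates U3 stuck-at-0.
Only U5 stuck-at-1 is consistent with every test.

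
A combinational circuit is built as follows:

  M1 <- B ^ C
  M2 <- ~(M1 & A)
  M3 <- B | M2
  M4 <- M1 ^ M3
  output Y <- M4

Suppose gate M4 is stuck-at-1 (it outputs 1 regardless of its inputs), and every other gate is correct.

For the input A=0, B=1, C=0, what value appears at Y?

Propagate with M4 forced: M1=1, M2=1, M3=1, M4=1 [stuck-at-1].
So Y = 1. (Without the fault it would be 0.)

1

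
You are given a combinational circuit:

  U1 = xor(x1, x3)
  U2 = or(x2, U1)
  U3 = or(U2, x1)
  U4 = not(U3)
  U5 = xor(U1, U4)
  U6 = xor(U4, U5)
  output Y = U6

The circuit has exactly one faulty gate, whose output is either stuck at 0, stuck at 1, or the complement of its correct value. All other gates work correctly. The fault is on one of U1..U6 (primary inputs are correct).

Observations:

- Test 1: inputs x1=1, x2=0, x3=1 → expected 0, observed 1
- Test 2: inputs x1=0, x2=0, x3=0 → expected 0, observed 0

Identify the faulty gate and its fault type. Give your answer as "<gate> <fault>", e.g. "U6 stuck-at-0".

Fault-free values for test 1 (x1=1, x2=0, x3=1): U1=0, U2=0, U3=1, U4=0, U5=0, U6=0, giving Y=0. Observed 1.
Test 1: faults giving observed 1 are {U1 stuck-at-1, U1 inverted output, U5 stuck-at-1, U5 inverted output, U6 stuck-at-1, U6 inverted output}.
Test 2 (x1=0, x2=0, x3=0): fault-free U1=0, U2=0, U3=0, U4=1, U5=1, U6=0 → 0; observed 0. Eliminates U1 stuck-at-1, U1 inverted output, U5 inverted output, U6 stuck-at-1, U6 inverted output.
Only U5 stuck-at-1 is consistent with every test.

U5 stuck-at-1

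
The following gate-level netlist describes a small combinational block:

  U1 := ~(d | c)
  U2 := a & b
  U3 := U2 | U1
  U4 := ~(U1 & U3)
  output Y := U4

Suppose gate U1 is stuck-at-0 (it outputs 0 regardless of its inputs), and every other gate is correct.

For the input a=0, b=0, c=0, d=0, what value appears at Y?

Propagate with U1 forced: U1=0 [stuck-at-0], U2=0, U3=0, U4=1.
So Y = 1. (Without the fault it would be 0.)

1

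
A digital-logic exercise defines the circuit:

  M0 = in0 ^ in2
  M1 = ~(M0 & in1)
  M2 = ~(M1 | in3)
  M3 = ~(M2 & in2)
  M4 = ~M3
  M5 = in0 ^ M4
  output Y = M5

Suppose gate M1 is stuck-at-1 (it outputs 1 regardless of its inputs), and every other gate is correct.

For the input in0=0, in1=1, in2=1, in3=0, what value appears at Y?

0

Propagate with M1 forced: M0=1, M1=1 [stuck-at-1], M2=0, M3=1, M4=0, M5=0.
So Y = 0. (Without the fault it would be 1.)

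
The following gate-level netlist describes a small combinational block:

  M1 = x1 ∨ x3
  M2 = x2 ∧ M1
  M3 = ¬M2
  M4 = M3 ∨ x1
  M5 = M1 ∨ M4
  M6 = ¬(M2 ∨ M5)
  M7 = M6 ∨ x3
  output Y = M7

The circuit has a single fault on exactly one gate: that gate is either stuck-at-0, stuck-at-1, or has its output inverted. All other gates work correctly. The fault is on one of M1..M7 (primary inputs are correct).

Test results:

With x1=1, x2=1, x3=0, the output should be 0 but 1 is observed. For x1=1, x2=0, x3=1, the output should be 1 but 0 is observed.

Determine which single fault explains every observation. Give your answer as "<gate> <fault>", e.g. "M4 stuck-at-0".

M7 inverted output

Fault-free values for test 1 (x1=1, x2=1, x3=0): M1=1, M2=1, M3=0, M4=1, M5=1, M6=0, M7=0, giving Y=0. Observed 1.
Test 1: faults giving observed 1 are {M6 stuck-at-1, M6 inverted output, M7 stuck-at-1, M7 inverted output}.
Test 2 (x1=1, x2=0, x3=1): fault-free M1=1, M2=0, M3=1, M4=1, M5=1, M6=0, M7=1 → 1; observed 0. Eliminates M6 stuck-at-1, M6 inverted output, M7 stuck-at-1.
Only M7 inverted output is consistent with every test.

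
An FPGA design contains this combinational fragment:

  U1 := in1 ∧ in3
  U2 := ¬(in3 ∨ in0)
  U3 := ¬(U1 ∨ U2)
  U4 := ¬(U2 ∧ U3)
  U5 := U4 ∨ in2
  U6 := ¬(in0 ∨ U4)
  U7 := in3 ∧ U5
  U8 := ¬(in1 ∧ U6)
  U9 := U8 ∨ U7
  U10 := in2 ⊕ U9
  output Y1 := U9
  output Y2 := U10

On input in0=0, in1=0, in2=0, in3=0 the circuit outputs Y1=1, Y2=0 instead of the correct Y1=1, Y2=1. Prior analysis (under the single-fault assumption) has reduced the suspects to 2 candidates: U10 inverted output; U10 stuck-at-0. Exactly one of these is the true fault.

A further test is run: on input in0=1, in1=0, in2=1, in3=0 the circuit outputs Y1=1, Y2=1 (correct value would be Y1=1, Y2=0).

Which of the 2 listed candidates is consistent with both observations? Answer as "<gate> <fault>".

U10 inverted output

Evaluate each candidate on input in0=1, in1=0, in2=1, in3=0:
  U10 inverted output: U1=0, U2=0, U3=1, U4=1, U5=1, U6=0, U7=0, U8=1, U9=1, U10=1 [inverted output] → Y1=1, Y2=1 — matches
  U10 stuck-at-0: U1=0, U2=0, U3=1, U4=1, U5=1, U6=0, U7=0, U8=1, U9=1, U10=0 [stuck-at-0] → Y1=1, Y2=0 — eliminated
Only U10 inverted output reproduces the observed Y1=1, Y2=1.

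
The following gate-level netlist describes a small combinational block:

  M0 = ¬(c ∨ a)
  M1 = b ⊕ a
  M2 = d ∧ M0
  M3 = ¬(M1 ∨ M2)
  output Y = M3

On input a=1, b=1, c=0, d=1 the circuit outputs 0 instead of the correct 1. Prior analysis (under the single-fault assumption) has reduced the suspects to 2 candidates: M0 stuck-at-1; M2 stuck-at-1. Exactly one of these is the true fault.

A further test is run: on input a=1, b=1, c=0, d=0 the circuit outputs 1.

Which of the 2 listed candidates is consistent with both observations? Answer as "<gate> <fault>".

M0 stuck-at-1

Evaluate each candidate on input a=1, b=1, c=0, d=0:
  M0 stuck-at-1: M0=1 [stuck-at-1], M1=0, M2=0, M3=1 → 1 — matches
  M2 stuck-at-1: M0=0, M1=0, M2=1 [stuck-at-1], M3=0 → 0 — eliminated
Only M0 stuck-at-1 reproduces the observed 1.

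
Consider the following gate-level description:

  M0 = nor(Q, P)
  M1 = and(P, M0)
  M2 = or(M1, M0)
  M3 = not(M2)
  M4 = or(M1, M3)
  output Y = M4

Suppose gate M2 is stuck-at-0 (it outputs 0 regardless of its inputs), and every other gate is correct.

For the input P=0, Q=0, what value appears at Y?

Propagate with M2 forced: M0=1, M1=0, M2=0 [stuck-at-0], M3=1, M4=1.
So Y = 1. (Without the fault it would be 0.)

1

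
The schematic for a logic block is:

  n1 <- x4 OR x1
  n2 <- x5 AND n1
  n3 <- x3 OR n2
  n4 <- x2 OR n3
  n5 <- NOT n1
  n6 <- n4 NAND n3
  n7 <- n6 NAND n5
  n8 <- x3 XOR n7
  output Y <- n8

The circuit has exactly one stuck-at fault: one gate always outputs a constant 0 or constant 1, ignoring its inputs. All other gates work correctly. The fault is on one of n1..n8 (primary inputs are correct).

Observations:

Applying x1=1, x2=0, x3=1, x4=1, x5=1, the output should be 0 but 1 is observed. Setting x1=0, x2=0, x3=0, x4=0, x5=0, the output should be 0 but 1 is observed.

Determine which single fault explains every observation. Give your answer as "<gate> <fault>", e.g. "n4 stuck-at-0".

n8 stuck-at-1

Fault-free values for test 1 (x1=1, x2=0, x3=1, x4=1, x5=1): n1=1, n2=1, n3=1, n4=1, n5=0, n6=0, n7=1, n8=0, giving Y=0. Observed 1.
Test 1: faults giving observed 1 are {n7 stuck-at-0, n8 stuck-at-1}.
Test 2 (x1=0, x2=0, x3=0, x4=0, x5=0): fault-free n1=0, n2=0, n3=0, n4=0, n5=1, n6=1, n7=0, n8=0 → 0; observed 1. Eliminates n7 stuck-at-0.
Only n8 stuck-at-1 is consistent with every test.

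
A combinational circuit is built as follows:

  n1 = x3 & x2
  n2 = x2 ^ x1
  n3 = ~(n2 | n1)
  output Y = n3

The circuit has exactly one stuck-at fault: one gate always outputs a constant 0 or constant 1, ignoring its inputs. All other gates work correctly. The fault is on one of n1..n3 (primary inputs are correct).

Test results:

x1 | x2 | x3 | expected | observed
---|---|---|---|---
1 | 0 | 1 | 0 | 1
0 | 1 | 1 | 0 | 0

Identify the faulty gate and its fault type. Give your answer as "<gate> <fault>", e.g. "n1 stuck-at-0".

n2 stuck-at-0

Fault-free values for test 1 (x1=1, x2=0, x3=1): n1=0, n2=1, n3=0, giving Y=0. Observed 1.
Test 1: faults giving observed 1 are {n2 stuck-at-0, n3 stuck-at-1}.
Test 2 (x1=0, x2=1, x3=1): fault-free n1=1, n2=1, n3=0 → 0; observed 0. Eliminates n3 stuck-at-1.
Only n2 stuck-at-0 is consistent with every test.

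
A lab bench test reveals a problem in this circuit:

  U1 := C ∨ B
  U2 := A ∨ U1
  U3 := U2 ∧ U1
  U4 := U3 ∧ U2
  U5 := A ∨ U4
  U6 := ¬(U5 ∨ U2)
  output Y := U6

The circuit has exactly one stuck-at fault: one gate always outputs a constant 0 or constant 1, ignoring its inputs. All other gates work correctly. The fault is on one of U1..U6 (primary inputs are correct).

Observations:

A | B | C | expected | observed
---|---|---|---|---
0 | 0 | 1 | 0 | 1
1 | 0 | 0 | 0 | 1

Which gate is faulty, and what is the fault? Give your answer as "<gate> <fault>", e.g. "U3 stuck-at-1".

Fault-free values for test 1 (A=0, B=0, C=1): U1=1, U2=1, U3=1, U4=1, U5=1, U6=0, giving Y=0. Observed 1.
Test 1: faults giving observed 1 are {U1 stuck-at-0, U2 stuck-at-0, U6 stuck-at-1}.
Test 2 (A=1, B=0, C=0): fault-free U1=0, U2=1, U3=0, U4=0, U5=1, U6=0 → 0; observed 1. Eliminates U1 stuck-at-0, U2 stuck-at-0.
Only U6 stuck-at-1 is consistent with every test.

U6 stuck-at-1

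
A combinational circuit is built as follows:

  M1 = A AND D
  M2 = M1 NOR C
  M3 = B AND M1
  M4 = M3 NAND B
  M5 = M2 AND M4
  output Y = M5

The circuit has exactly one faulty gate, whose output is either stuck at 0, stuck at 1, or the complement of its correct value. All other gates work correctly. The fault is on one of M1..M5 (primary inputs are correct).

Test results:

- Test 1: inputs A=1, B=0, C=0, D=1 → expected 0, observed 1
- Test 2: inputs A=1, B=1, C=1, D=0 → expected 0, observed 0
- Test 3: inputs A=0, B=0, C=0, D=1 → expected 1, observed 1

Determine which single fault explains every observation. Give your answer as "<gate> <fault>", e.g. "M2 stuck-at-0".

M1 stuck-at-0

Fault-free values for test 1 (A=1, B=0, C=0, D=1): M1=1, M2=0, M3=0, M4=1, M5=0, giving Y=0. Observed 1.
Test 1: faults giving observed 1 are {M1 stuck-at-0, M1 inverted output, M2 stuck-at-1, M2 inverted output, M5 stuck-at-1, M5 inverted output}.
Test 2 (A=1, B=1, C=1, D=0): fault-free M1=0, M2=0, M3=0, M4=1, M5=0 → 0; observed 0. Eliminates M2 stuck-at-1, M2 inverted output, M5 stuck-at-1, M5 inverted output.
Test 3 (A=0, B=0, C=0, D=1): fault-free M1=0, M2=1, M3=0, M4=1, M5=1 → 1; observed 1. Eliminates M1 inverted output.
Only M1 stuck-at-0 is consistent with every test.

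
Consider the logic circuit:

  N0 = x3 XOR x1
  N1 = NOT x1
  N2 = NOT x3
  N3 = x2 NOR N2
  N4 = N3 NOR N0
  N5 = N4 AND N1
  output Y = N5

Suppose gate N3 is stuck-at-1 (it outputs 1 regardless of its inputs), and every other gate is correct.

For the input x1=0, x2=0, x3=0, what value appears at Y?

Propagate with N3 forced: N0=0, N1=1, N2=1, N3=1 [stuck-at-1], N4=0, N5=0.
So Y = 0. (Without the fault it would be 1.)

0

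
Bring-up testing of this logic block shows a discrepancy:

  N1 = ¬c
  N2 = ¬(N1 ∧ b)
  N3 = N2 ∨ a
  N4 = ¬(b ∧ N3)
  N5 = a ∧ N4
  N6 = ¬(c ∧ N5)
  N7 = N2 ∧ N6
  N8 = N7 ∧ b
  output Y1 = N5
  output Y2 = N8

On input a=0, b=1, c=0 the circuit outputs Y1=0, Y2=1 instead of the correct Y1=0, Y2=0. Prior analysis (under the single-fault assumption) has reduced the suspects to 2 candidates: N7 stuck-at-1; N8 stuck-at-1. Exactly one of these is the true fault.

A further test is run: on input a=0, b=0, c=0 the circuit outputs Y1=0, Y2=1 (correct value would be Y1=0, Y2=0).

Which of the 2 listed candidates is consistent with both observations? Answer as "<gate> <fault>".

N8 stuck-at-1

Evaluate each candidate on input a=0, b=0, c=0:
  N7 stuck-at-1: N1=1, N2=1, N3=1, N4=1, N5=0, N6=1, N7=1 [stuck-at-1], N8=0 → Y1=0, Y2=0 — eliminated
  N8 stuck-at-1: N1=1, N2=1, N3=1, N4=1, N5=0, N6=1, N7=1, N8=1 [stuck-at-1] → Y1=0, Y2=1 — matches
Only N8 stuck-at-1 reproduces the observed Y1=0, Y2=1.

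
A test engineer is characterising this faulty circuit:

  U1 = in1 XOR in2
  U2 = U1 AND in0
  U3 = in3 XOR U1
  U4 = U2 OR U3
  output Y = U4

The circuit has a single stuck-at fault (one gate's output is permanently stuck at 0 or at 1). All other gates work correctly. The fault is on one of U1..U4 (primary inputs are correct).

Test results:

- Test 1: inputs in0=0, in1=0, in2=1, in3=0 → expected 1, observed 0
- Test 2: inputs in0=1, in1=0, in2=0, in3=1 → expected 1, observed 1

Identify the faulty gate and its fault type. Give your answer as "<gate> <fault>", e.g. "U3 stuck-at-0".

U1 stuck-at-0

Fault-free values for test 1 (in0=0, in1=0, in2=1, in3=0): U1=1, U2=0, U3=1, U4=1, giving Y=1. Observed 0.
Test 1: faults giving observed 0 are {U1 stuck-at-0, U3 stuck-at-0, U4 stuck-at-0}.
Test 2 (in0=1, in1=0, in2=0, in3=1): fault-free U1=0, U2=0, U3=1, U4=1 → 1; observed 1. Eliminates U3 stuck-at-0, U4 stuck-at-0.
Only U1 stuck-at-0 is consistent with every test.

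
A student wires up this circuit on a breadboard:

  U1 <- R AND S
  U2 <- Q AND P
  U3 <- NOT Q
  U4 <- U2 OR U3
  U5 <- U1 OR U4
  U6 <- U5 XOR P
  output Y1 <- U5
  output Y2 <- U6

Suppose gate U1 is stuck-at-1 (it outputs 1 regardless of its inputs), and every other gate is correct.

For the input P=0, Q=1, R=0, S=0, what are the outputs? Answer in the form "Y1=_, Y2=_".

Propagate with U1 forced: U1=1 [stuck-at-1], U2=0, U3=0, U4=0, U5=1, U6=1.
So the outputs are Y1=1, Y2=1. (Without the fault they would be Y1=0, Y2=0.)

Y1=1, Y2=1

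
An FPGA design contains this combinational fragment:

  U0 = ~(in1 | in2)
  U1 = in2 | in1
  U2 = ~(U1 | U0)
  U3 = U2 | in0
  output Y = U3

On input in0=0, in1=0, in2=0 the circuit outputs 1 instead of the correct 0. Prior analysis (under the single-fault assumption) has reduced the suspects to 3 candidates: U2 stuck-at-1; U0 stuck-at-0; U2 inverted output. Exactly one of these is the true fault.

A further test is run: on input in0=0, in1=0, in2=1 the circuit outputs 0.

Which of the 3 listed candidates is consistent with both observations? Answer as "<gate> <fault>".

Evaluate each candidate on input in0=0, in1=0, in2=1:
  U2 stuck-at-1: U0=0, U1=1, U2=1 [stuck-at-1], U3=1 → 1 — eliminated
  U0 stuck-at-0: U0=0 [stuck-at-0], U1=1, U2=0, U3=0 → 0 — matches
  U2 inverted output: U0=0, U1=1, U2=1 [inverted output], U3=1 → 1 — eliminated
Only U0 stuck-at-0 reproduces the observed 0.

U0 stuck-at-0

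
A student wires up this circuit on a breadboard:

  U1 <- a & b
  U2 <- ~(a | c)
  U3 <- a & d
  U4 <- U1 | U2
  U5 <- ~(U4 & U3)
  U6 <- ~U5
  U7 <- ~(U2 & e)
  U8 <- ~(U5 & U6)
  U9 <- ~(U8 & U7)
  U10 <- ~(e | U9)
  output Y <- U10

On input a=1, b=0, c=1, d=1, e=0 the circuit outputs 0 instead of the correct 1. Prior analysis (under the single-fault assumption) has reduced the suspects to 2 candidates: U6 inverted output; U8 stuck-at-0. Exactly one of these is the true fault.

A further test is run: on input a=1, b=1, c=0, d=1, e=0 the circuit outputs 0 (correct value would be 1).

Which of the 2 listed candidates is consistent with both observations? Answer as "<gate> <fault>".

U8 stuck-at-0

Evaluate each candidate on input a=1, b=1, c=0, d=1, e=0:
  U6 inverted output: U1=1, U2=0, U3=1, U4=1, U5=0, U6=0 [inverted output], U7=1, U8=1, U9=0, U10=1 → 1 — eliminated
  U8 stuck-at-0: U1=1, U2=0, U3=1, U4=1, U5=0, U6=1, U7=1, U8=0 [stuck-at-0], U9=1, U10=0 → 0 — matches
Only U8 stuck-at-0 reproduces the observed 0.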